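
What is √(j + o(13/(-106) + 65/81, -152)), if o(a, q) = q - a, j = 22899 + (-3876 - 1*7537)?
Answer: √10314636022/954 ≈ 106.46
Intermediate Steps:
j = 11486 (j = 22899 + (-3876 - 7537) = 22899 - 11413 = 11486)
√(j + o(13/(-106) + 65/81, -152)) = √(11486 + (-152 - (13/(-106) + 65/81))) = √(11486 + (-152 - (13*(-1/106) + 65*(1/81)))) = √(11486 + (-152 - (-13/106 + 65/81))) = √(11486 + (-152 - 1*5837/8586)) = √(11486 + (-152 - 5837/8586)) = √(11486 - 1310909/8586) = √(97307887/8586) = √10314636022/954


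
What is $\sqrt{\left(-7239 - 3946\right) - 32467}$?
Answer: $2 i \sqrt{10913} \approx 208.93 i$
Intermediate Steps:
$\sqrt{\left(-7239 - 3946\right) - 32467} = \sqrt{-11185 - 32467} = \sqrt{-43652} = 2 i \sqrt{10913}$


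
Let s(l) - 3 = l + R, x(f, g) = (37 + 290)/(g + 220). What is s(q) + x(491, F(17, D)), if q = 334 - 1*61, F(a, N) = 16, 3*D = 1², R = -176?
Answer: 23927/236 ≈ 101.39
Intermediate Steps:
D = ⅓ (D = (⅓)*1² = (⅓)*1 = ⅓ ≈ 0.33333)
x(f, g) = 327/(220 + g)
q = 273 (q = 334 - 61 = 273)
s(l) = -173 + l (s(l) = 3 + (l - 176) = 3 + (-176 + l) = -173 + l)
s(q) + x(491, F(17, D)) = (-173 + 273) + 327/(220 + 16) = 100 + 327/236 = 23927/236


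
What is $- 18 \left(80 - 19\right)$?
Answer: $-1098$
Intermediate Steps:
$- 18 \left(80 - 19\right) = \left(-18\right) 61 = -1098$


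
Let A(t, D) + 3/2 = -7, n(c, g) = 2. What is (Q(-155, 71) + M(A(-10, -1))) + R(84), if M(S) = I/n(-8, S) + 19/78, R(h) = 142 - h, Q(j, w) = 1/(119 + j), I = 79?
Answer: 45731/468 ≈ 97.716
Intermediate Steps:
A(t, D) = -17/2 (A(t, D) = -3/2 - 7 = -17/2)
M(S) = 1550/39 (M(S) = 79/2 + 19/78 = 1550/39)
(Q(-155, 71) + M(A(-10, -1))) + R(84) = (1/(119 - 155) + 1550/39) + (142 - 1*84) = (1/(-36) + 1550/39) + (142 - 84) = (-1/36 + 1550/39) + 58 = 18587/468 + 58 = 45731/468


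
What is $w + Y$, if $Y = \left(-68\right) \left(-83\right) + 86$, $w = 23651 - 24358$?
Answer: $5023$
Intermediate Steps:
$w = -707$
$Y = 5730$ ($Y = 5644 + 86 = 5730$)
$w + Y = -707 + 5730 = 5023$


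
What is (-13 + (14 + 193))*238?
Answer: 46172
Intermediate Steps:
(-13 + (14 + 193))*238 = (-13 + 207)*238 = 194*238 = 46172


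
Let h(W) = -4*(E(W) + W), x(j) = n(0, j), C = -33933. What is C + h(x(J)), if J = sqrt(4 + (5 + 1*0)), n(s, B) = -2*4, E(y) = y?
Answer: -33869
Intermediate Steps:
n(s, B) = -8
J = 3 (J = sqrt(4 + (5 + 0)) = sqrt(4 + 5) = sqrt(9) = 3)
x(j) = -8
h(W) = -8*W (h(W) = -4*(W + W) = -8*W)
C + h(x(J)) = -33933 - 8*(-8) = -33933 + 64 = -33869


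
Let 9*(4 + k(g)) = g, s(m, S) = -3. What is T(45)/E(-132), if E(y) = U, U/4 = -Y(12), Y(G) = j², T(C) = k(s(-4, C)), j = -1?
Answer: 13/12 ≈ 1.0833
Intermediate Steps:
k(g) = -4 + g/9
T(C) = -13/3 (T(C) = -4 + (⅑)*(-3) = -4 - ⅓ = -13/3)
Y(G) = 1 (Y(G) = (-1)² = 1)
U = -4 (U = 4*(-1*1) = 4*(-1) = -4)
E(y) = -4
T(45)/E(-132) = -13/3/(-4) = -13/3*(-¼) = 13/12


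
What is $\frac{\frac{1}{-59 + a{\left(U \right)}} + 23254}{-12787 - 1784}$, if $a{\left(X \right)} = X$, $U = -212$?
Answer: $- \frac{2100611}{1316247} \approx -1.5959$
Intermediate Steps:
$\frac{\frac{1}{-59 + a{\left(U \right)}} + 23254}{-12787 - 1784} = \frac{\frac{1}{-59 - 212} + 23254}{-12787 - 1784} = \frac{\frac{1}{-271} + 23254}{-14571} = \left(- \frac{1}{271} + 23254\right) \left(- \frac{1}{14571}\right) = \frac{6301833}{271} \left(- \frac{1}{14571}\right) = - \frac{2100611}{1316247}$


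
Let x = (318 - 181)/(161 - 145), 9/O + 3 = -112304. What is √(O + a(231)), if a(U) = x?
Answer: √1727945955905/449228 ≈ 2.9262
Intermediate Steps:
O = -9/112307 (O = 9/(-3 - 112304) = 9/(-112307) = 9*(-1/112307) = -9/112307 ≈ -8.0138e-5)
x = 137/16 ≈ 8.5625
a(U) = 137/16
√(O + a(231)) = √(-9/112307 + 137/16) = √(15385915/1796912) = √1727945955905/449228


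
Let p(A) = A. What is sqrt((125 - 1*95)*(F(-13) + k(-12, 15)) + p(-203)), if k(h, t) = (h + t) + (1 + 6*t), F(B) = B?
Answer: sqrt(2227) ≈ 47.191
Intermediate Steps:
k(h, t) = 1 + h + 7*t
sqrt((125 - 1*95)*(F(-13) + k(-12, 15)) + p(-203)) = sqrt((125 - 1*95)*(-13 + (1 - 12 + 7*15)) - 203) = sqrt((125 - 95)*(-13 + (1 - 12 + 105)) - 203) = sqrt(30*(-13 + 94) - 203) = sqrt(30*81 - 203) = sqrt(2430 - 203) = sqrt(2227)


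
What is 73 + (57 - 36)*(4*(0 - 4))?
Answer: -263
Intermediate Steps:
73 + (57 - 36)*(4*(0 - 4)) = 73 + 21*(4*(-4)) = 73 + 21*(-16) = 73 - 336 = -263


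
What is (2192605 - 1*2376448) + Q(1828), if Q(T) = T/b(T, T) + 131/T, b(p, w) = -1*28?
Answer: -2353289507/12796 ≈ -1.8391e+5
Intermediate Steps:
b(p, w) = -28
Q(T) = 131/T - T/28 (Q(T) = T/(-28) + 131/T = T*(-1/28) + 131/T = -T/28 + 131/T = 131/T - T/28)
(2192605 - 1*2376448) + Q(1828) = (2192605 - 1*2376448) + (131/1828 - 1/28*1828) = (2192605 - 2376448) + (131*(1/1828) - 457/7) = -183843 + (131/1828 - 457/7) = -183843 - 834479/12796 = -2353289507/12796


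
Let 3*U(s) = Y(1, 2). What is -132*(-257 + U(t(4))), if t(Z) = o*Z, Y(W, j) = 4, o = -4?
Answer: 33748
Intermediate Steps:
t(Z) = -4*Z
U(s) = 4/3 (U(s) = (⅓)*4 = 4/3)
-132*(-257 + U(t(4))) = -132*(-257 + 4/3) = -132*(-767/3) = 33748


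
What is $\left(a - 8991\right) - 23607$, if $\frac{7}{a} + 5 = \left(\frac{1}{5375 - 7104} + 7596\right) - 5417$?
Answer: $- \frac{122530817207}{3758845} \approx -32598.0$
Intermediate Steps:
$a = \frac{12103}{3758845}$ ($a = \frac{7}{-5 - \left(-2179 - \frac{1}{5375 - 7104}\right)} = \frac{7}{-5 - \left(-2179 + \frac{1}{1729}\right)} = \frac{7}{-5 + \left(\left(- \frac{1}{1729} + 7596\right) - 5417\right)} = \frac{7}{-5 + \left(\frac{13133483}{1729} - 5417\right)} = \frac{7}{-5 + \frac{3767490}{1729}} = \frac{7}{\frac{3758845}{1729}} = 7 \cdot \frac{1729}{3758845} = \frac{12103}{3758845} \approx 0.0032199$)
$\left(a - 8991\right) - 23607 = \left(\frac{12103}{3758845} - 8991\right) - 23607 = - \frac{33795763292}{3758845} - 23607 = - \frac{122530817207}{3758845}$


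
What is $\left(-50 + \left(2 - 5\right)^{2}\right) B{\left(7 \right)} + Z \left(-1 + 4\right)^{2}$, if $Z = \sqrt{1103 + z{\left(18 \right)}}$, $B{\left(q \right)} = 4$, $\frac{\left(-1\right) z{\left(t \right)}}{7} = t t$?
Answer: $-164 + 9 i \sqrt{1165} \approx -164.0 + 307.19 i$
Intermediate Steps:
$z{\left(t \right)} = - 7 t^{2}$ ($z{\left(t \right)} = - 7 t t = - 7 t^{2}$)
$Z = i \sqrt{1165}$ ($Z = \sqrt{1103 - 7 \cdot 18^{2}} = \sqrt{1103 - 2268} = \sqrt{-1165} = i \sqrt{1165} \approx 34.132 i$)
$\left(-50 + \left(2 - 5\right)^{2}\right) B{\left(7 \right)} + Z \left(-1 + 4\right)^{2} = \left(-50 + \left(2 - 5\right)^{2}\right) 4 + i \sqrt{1165} \left(-1 + 4\right)^{2} = \left(-50 + \left(-3\right)^{2}\right) 4 + i \sqrt{1165} \cdot 3^{2} = \left(-50 + 9\right) 4 + i \sqrt{1165} \cdot 9 = \left(-41\right) 4 + 9 i \sqrt{1165} = -164 + 9 i \sqrt{1165}$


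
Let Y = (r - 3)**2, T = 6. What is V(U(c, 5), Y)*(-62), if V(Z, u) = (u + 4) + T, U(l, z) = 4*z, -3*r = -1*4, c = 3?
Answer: -7130/9 ≈ -792.22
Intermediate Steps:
r = 4/3 (r = -(-1)*4/3 = -1/3*(-4) = 4/3 ≈ 1.3333)
Y = 25/9 (Y = (4/3 - 3)**2 = (-5/3)**2 = 25/9 ≈ 2.7778)
V(Z, u) = 10 + u (V(Z, u) = (u + 4) + 6 = (4 + u) + 6 = 10 + u)
V(U(c, 5), Y)*(-62) = (10 + 25/9)*(-62) = (115/9)*(-62) = -7130/9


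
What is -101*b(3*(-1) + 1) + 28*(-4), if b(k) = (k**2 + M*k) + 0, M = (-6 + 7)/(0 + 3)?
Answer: -1346/3 ≈ -448.67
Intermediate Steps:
M = 1/3 ≈ 0.33333
b(k) = k**2 + k/3 (b(k) = (k**2 + k/3) + 0 = k**2 + k/3)
-101*b(3*(-1) + 1) + 28*(-4) = -101*(3*(-1) + 1)*(1/3 + (3*(-1) + 1)) + 28*(-4) = -101*(-3 + 1)*(1/3 + (-3 + 1)) - 112 = -(-202)*(1/3 - 2) - 112 = -(-202)*(-5)/3 - 112 = -101*10/3 - 112 = -1010/3 - 112 = -1346/3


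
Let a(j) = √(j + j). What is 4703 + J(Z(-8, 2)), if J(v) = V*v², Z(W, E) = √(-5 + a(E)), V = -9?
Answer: 4730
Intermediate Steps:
a(j) = √2*√j (a(j) = √(2*j) = √2*√j)
Z(W, E) = √(-5 + √2*√E)
J(v) = -9*v²
4703 + J(Z(-8, 2)) = 4703 - 9*(√(-5 + √2*√2))² = 4703 - 9*(√(-5 + 2))² = 4703 - 9*(√(-3))² = 4703 - 9*(I*√3)² = 4703 - 9*(-3) = 4703 + 27 = 4730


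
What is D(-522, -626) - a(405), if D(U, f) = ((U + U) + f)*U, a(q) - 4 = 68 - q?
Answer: 872073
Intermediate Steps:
a(q) = 72 - q (a(q) = 4 + (68 - q) = 72 - q)
D(U, f) = U*(f + 2*U) (D(U, f) = (2*U + f)*U = (f + 2*U)*U = U*(f + 2*U))
D(-522, -626) - a(405) = -522*(-626 + 2*(-522)) - (72 - 1*405) = -522*(-626 - 1044) - (72 - 405) = -522*(-1670) - 1*(-333) = 871740 + 333 = 872073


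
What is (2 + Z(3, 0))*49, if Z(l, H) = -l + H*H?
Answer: -49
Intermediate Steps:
Z(l, H) = H**2 - l (Z(l, H) = -l + H**2 = H**2 - l)
(2 + Z(3, 0))*49 = (2 + (0**2 - 1*3))*49 = (2 + (0 - 3))*49 = (2 - 3)*49 = -1*49 = -49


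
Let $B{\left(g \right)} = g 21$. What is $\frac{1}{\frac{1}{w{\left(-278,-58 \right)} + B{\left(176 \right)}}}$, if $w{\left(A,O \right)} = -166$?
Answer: $3530$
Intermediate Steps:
$B{\left(g \right)} = 21 g$
$\frac{1}{\frac{1}{w{\left(-278,-58 \right)} + B{\left(176 \right)}}} = \frac{1}{\frac{1}{-166 + 21 \cdot 176}} = \frac{1}{\frac{1}{-166 + 3696}} = \frac{1}{\frac{1}{3530}} = 3530$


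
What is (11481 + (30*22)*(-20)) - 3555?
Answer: -5274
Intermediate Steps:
(11481 + (30*22)*(-20)) - 3555 = (11481 + 660*(-20)) - 3555 = (11481 - 13200) - 3555 = -1719 - 3555 = -5274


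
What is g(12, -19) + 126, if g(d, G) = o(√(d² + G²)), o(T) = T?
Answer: 126 + √505 ≈ 148.47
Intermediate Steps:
g(d, G) = √(G² + d²) (g(d, G) = √(d² + G²) = √(G² + d²))
g(12, -19) + 126 = √((-19)² + 12²) + 126 = √(361 + 144) + 126 = √505 + 126 = 126 + √505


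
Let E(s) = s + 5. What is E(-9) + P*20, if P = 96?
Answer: 1916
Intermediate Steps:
E(s) = 5 + s
E(-9) + P*20 = (5 - 9) + 96*20 = -4 + 1920 = 1916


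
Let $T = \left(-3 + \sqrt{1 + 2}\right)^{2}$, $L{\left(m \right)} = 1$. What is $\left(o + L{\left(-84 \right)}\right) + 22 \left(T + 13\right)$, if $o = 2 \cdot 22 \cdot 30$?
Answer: $1871 - 132 \sqrt{3} \approx 1642.4$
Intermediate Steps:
$o = 1320$ ($o = 44 \cdot 30 = 1320$)
$T = \left(-3 + \sqrt{3}\right)^{2} \approx 1.6077$
$\left(o + L{\left(-84 \right)}\right) + 22 \left(T + 13\right) = \left(1320 + 1\right) + 22 \left(\left(3 - \sqrt{3}\right)^{2} + 13\right) = 1321 + 22 \left(13 + \left(3 - \sqrt{3}\right)^{2}\right) = 1321 + \left(286 + 22 \left(3 - \sqrt{3}\right)^{2}\right) = 1607 + 22 \left(3 - \sqrt{3}\right)^{2}$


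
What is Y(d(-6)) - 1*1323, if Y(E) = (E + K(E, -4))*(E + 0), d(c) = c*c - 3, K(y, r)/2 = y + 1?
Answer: 2010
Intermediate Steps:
K(y, r) = 2 + 2*y (K(y, r) = 2*(y + 1) = 2*(1 + y) = 2 + 2*y)
d(c) = -3 + c**2 (d(c) = c**2 - 3 = -3 + c**2)
Y(E) = E*(2 + 3*E) (Y(E) = (E + (2 + 2*E))*(E + 0) = (2 + 3*E)*E = E*(2 + 3*E))
Y(d(-6)) - 1*1323 = (-3 + (-6)**2)*(2 + 3*(-3 + (-6)**2)) - 1*1323 = (-3 + 36)*(2 + 3*(-3 + 36)) - 1323 = 33*(2 + 3*33) - 1323 = 33*(2 + 99) - 1323 = 33*101 - 1323 = 3333 - 1323 = 2010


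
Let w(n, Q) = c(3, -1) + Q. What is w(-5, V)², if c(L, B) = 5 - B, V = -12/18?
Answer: 256/9 ≈ 28.444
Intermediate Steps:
V = -⅔ (V = -12*1/18 = -⅔ ≈ -0.66667)
w(n, Q) = 6 + Q (w(n, Q) = (5 - 1*(-1)) + Q = (5 + 1) + Q = 6 + Q)
w(-5, V)² = (6 - ⅔)² = (16/3)² = 256/9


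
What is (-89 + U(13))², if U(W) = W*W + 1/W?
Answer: 1083681/169 ≈ 6412.3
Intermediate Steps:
U(W) = 1/W + W² (U(W) = W² + 1/W = 1/W + W²)
(-89 + U(13))² = (-89 + (1 + 13³)/13)² = (-89 + (1 + 2197)/13)² = (-89 + (1/13)*2198)² = (-89 + 2198/13)² = (1041/13)² = 1083681/169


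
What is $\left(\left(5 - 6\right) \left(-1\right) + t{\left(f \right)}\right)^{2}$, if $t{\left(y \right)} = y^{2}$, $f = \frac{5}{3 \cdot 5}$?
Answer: $\frac{100}{81} \approx 1.2346$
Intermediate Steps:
$f = \frac{1}{3}$ ($f = \frac{5}{15} = 5 \cdot \frac{1}{15} = \frac{1}{3} \approx 0.33333$)
$\left(\left(5 - 6\right) \left(-1\right) + t{\left(f \right)}\right)^{2} = \left(\left(5 - 6\right) \left(-1\right) + \left(\frac{1}{3}\right)^{2}\right)^{2} = \left(\left(-1\right) \left(-1\right) + \frac{1}{9}\right)^{2} = \left(1 + \frac{1}{9}\right)^{2} = \left(\frac{10}{9}\right)^{2} = \frac{100}{81}$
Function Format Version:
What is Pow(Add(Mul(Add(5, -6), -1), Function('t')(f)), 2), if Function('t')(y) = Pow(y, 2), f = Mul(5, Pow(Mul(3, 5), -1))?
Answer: Rational(100, 81) ≈ 1.2346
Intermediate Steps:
f = Rational(1, 3) (f = Mul(5, Pow(15, -1)) = Mul(5, Rational(1, 15)) = Rational(1, 3) ≈ 0.33333)
Pow(Add(Mul(Add(5, -6), -1), Function('t')(f)), 2) = Pow(Add(Mul(Add(5, -6), -1), Pow(Rational(1, 3), 2)), 2) = Pow(Add(Mul(-1, -1), Rational(1, 9)), 2) = Pow(Add(1, Rational(1, 9)), 2) = Pow(Rational(10, 9), 2) = Rational(100, 81)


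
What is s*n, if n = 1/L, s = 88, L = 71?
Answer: 88/71 ≈ 1.2394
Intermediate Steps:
n = 1/71 ≈ 0.014085
s*n = 88*(1/71) = 88/71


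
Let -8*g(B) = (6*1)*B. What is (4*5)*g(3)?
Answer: -45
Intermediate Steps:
g(B) = -3*B/4 (g(B) = -6*1*B/8 = -3*B/4)
(4*5)*g(3) = (4*5)*(-3/4*3) = 20*(-9/4) = -45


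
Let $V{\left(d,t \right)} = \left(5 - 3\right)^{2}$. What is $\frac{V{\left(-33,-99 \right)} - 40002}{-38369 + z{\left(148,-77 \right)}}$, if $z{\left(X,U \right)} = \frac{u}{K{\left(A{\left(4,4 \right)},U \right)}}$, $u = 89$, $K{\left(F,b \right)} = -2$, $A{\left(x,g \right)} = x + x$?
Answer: $\frac{79996}{76827} \approx 1.0412$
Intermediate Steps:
$A{\left(x,g \right)} = 2 x$
$V{\left(d,t \right)} = 4$ ($V{\left(d,t \right)} = 2^{2} = 4$)
$z{\left(X,U \right)} = - \frac{89}{2}$ ($z{\left(X,U \right)} = \frac{89}{-2} = 89 \left(- \frac{1}{2}\right) = - \frac{89}{2}$)
$\frac{V{\left(-33,-99 \right)} - 40002}{-38369 + z{\left(148,-77 \right)}} = \frac{4 - 40002}{-38369 - \frac{89}{2}} = - \frac{39998}{- \frac{76827}{2}} = \left(-39998\right) \left(- \frac{2}{76827}\right) = \frac{79996}{76827}$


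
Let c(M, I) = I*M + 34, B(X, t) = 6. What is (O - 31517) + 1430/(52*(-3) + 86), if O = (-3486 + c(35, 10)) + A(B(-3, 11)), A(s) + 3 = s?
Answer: -242455/7 ≈ -34636.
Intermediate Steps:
c(M, I) = 34 + I*M
A(s) = -3 + s
O = -3099 (O = (-3486 + (34 + 10*35)) + (-3 + 6) = (-3486 + (34 + 350)) + 3 = (-3486 + 384) + 3 = -3102 + 3 = -3099)
(O - 31517) + 1430/(52*(-3) + 86) = (-3099 - 31517) + 1430/(52*(-3) + 86) = -34616 + 1430/(-156 + 86) = -34616 + 1430/(-70) = -34616 + 1430*(-1/70) = -34616 - 143/7 = -242455/7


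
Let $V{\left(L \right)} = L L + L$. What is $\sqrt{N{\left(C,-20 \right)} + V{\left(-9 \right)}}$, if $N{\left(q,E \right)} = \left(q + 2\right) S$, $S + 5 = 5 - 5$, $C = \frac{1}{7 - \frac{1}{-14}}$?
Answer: $\frac{2 \sqrt{16687}}{33} \approx 7.829$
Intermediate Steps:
$C = \frac{14}{99}$ ($C = \frac{1}{7 - - \frac{1}{14}} = \frac{1}{7 + \frac{1}{14}} = \frac{1}{\frac{99}{14}} = \frac{14}{99} \approx 0.14141$)
$S = -5$ ($S = -5 + \left(5 - 5\right) = -5 + 0 = -5$)
$V{\left(L \right)} = L + L^{2}$ ($V{\left(L \right)} = L^{2} + L = L + L^{2}$)
$N{\left(q,E \right)} = -10 - 5 q$ ($N{\left(q,E \right)} = \left(q + 2\right) \left(-5\right) = \left(2 + q\right) \left(-5\right) = -10 - 5 q$)
$\sqrt{N{\left(C,-20 \right)} + V{\left(-9 \right)}} = \sqrt{\left(-10 - \frac{70}{99}\right) - 9 \left(1 - 9\right)} = \sqrt{\left(-10 - \frac{70}{99}\right) - -72} = \sqrt{- \frac{1060}{99} + 72} = \sqrt{\frac{6068}{99}} = \frac{2 \sqrt{16687}}{33}$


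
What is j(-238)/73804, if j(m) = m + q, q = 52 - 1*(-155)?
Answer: -31/73804 ≈ -0.00042003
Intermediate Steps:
q = 207 (q = 52 + 155 = 207)
j(m) = 207 + m (j(m) = m + 207 = 207 + m)
j(-238)/73804 = (207 - 238)/73804 = -31*1/73804 = -31/73804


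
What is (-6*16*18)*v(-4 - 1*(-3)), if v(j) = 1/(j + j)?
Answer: 864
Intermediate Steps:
v(j) = 1/(2*j)
(-6*16*18)*v(-4 - 1*(-3)) = (-6*16*18)*(1/(2*(-4 - 1*(-3)))) = (-96*18)*(1/(2*(-4 + 3))) = -864/(-1) = -864*(-1) = -1728*(-½) = 864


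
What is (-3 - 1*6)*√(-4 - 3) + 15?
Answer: 15 - 9*I*√7 ≈ 15.0 - 23.812*I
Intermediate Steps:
(-3 - 1*6)*√(-4 - 3) + 15 = (-3 - 6)*√(-7) + 15 = -9*I*√7 + 15 = 15 - 9*I*√7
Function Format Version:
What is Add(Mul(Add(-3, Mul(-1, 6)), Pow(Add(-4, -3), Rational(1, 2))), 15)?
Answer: Add(15, Mul(-9, I, Pow(7, Rational(1, 2)))) ≈ Add(15.000, Mul(-23.812, I))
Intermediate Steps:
Add(Mul(Add(-3, Mul(-1, 6)), Pow(Add(-4, -3), Rational(1, 2))), 15) = Add(Mul(Add(-3, -6), Pow(-7, Rational(1, 2))), 15) = Add(Mul(-9, Mul(I, Pow(7, Rational(1, 2)))), 15) = Add(Mul(-9, I, Pow(7, Rational(1, 2))), 15) = Add(15, Mul(-9, I, Pow(7, Rational(1, 2))))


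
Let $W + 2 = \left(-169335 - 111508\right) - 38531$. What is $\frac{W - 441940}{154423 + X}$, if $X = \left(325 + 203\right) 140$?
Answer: $- \frac{761316}{228343} \approx -3.3341$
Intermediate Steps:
$X = 73920$ ($X = 528 \cdot 140 = 73920$)
$W = -319376$ ($W = -2 - 319374 = -319376$)
$\frac{W - 441940}{154423 + X} = \frac{-319376 - 441940}{154423 + 73920} = - \frac{761316}{228343}$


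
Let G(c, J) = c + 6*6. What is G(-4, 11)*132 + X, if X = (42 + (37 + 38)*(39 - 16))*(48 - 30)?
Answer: 36030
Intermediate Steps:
G(c, J) = 36 + c (G(c, J) = c + 36 = 36 + c)
X = 31806 (X = (42 + 75*23)*18 = (42 + 1725)*18 = 1767*18 = 31806)
G(-4, 11)*132 + X = (36 - 4)*132 + 31806 = 32*132 + 31806 = 4224 + 31806 = 36030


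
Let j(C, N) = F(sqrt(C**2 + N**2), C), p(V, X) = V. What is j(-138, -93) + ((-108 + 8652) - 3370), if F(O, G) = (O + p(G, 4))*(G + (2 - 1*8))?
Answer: 25046 - 432*sqrt(3077) ≈ 1082.7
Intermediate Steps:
F(O, G) = (-6 + G)*(G + O) (F(O, G) = (O + G)*(G + (2 - 1*8)) = (G + O)*(G + (2 - 8)) = (G + O)*(G - 6) = (G + O)*(-6 + G) = (-6 + G)*(G + O))
j(C, N) = C**2 - 6*C - 6*sqrt(C**2 + N**2) + C*sqrt(C**2 + N**2)
j(-138, -93) + ((-108 + 8652) - 3370) = ((-138)**2 - 6*(-138) - 6*sqrt((-138)**2 + (-93)**2) - 138*sqrt((-138)**2 + (-93)**2)) + ((-108 + 8652) - 3370) = (19044 + 828 - 6*sqrt(19044 + 8649) - 138*sqrt(19044 + 8649)) + (8544 - 3370) = (19044 + 828 - 18*sqrt(3077) - 414*sqrt(3077)) + 5174 = (19872 - 432*sqrt(3077)) + 5174 = 25046 - 432*sqrt(3077)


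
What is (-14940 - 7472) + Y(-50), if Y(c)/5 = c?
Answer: -22662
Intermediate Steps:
Y(c) = 5*c
(-14940 - 7472) + Y(-50) = (-14940 - 7472) + 5*(-50) = -22412 - 250 = -22662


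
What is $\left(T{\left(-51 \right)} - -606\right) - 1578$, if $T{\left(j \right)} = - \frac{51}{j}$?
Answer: $-971$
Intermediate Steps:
$\left(T{\left(-51 \right)} - -606\right) - 1578 = \left(- \frac{51}{-51} - -606\right) - 1578 = \left(\left(-51\right) \left(- \frac{1}{51}\right) + 606\right) - 1578 = \left(1 + 606\right) - 1578 = 607 - 1578 = -971$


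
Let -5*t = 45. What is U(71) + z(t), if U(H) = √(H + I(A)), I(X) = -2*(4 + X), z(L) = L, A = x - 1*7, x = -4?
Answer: -9 + √85 ≈ 0.21954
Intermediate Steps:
t = -9 (t = -⅕*45 = -9)
A = -11 (A = -4 - 1*7 = -4 - 7 = -11)
I(X) = -8 - 2*X
U(H) = √(14 + H) (U(H) = √(H + (-8 - 2*(-11))) = √(H + (-8 + 22)) = √(H + 14) = √(14 + H))
U(71) + z(t) = √(14 + 71) - 9 = √85 - 9 = -9 + √85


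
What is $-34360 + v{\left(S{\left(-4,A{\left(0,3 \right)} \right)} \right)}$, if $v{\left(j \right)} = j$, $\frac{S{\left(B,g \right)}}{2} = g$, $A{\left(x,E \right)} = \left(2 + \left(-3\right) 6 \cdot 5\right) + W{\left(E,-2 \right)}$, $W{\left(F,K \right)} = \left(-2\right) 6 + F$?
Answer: $-34554$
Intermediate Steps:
$W{\left(F,K \right)} = -12 + F$
$A{\left(x,E \right)} = -100 + E$ ($A{\left(x,E \right)} = \left(2 + \left(-3\right) 6 \cdot 5\right) + \left(-12 + E\right) = \left(2 - 90\right) + \left(-12 + E\right) = -88 + \left(-12 + E\right) = -100 + E$)
$S{\left(B,g \right)} = 2 g$
$-34360 + v{\left(S{\left(-4,A{\left(0,3 \right)} \right)} \right)} = -34360 + 2 \left(-100 + 3\right) = -34360 + 2 \left(-97\right) = -34360 - 194 = -34554$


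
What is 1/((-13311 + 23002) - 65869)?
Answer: -1/56178 ≈ -1.7801e-5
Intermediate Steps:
1/((-13311 + 23002) - 65869) = 1/(9691 - 65869) = 1/(-56178) = -1/56178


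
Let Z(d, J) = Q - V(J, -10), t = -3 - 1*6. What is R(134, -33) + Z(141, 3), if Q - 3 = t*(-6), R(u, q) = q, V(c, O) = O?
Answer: 34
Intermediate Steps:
t = -9 (t = -3 - 6 = -9)
Q = 57 (Q = 3 - 9*(-6) = 3 + 54 = 57)
Z(d, J) = 67 (Z(d, J) = 57 - 1*(-10) = 57 + 10 = 67)
R(134, -33) + Z(141, 3) = -33 + 67 = 34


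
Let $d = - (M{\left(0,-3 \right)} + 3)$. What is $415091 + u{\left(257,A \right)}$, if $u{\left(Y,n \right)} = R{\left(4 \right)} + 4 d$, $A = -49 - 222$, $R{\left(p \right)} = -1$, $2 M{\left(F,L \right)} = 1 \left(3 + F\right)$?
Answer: $415072$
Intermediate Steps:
$M{\left(F,L \right)} = \frac{3}{2} + \frac{F}{2}$ ($M{\left(F,L \right)} = \frac{1 \left(3 + F\right)}{2} = \frac{3 + F}{2} = \frac{3}{2} + \frac{F}{2}$)
$d = - \frac{9}{2}$ ($d = - (\left(\frac{3}{2} + \frac{1}{2} \cdot 0\right) + 3) = - (\left(\frac{3}{2} + 0\right) + 3) = - (\frac{3}{2} + 3) = \left(-1\right) \frac{9}{2} = - \frac{9}{2} \approx -4.5$)
$A = -271$ ($A = -49 - 222 = -271$)
$u{\left(Y,n \right)} = -19$ ($u{\left(Y,n \right)} = -1 + 4 \left(- \frac{9}{2}\right) = -1 - 18 = -19$)
$415091 + u{\left(257,A \right)} = 415091 - 19 = 415072$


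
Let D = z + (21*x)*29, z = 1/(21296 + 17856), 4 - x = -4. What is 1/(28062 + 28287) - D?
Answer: -10748489723053/2206176048 ≈ -4872.0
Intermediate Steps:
x = 8 (x = 4 - 1*(-4) = 4 + 4 = 8)
z = 1/39152 ≈ 2.5541e-5
D = 190748545/39152 (D = 1/39152 + (21*8)*29 = 1/39152 + 168*29 = 1/39152 + 4872 = 190748545/39152 ≈ 4872.0)
1/(28062 + 28287) - D = 1/(28062 + 28287) - 1*190748545/39152 = 1/56349 - 190748545/39152 = -10748489723053/2206176048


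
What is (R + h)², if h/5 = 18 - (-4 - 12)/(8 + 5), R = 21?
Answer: 2319529/169 ≈ 13725.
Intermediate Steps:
h = 1250/13 (h = 5*(18 - (-4 - 12)/(8 + 5)) = 5*(18 - (-16)/13) = 5*(18 - 1*(-16/13)) = 5*(18 + 16/13) = 5*(250/13) = 1250/13 ≈ 96.154)
(R + h)² = (21 + 1250/13)² = (1523/13)² = 2319529/169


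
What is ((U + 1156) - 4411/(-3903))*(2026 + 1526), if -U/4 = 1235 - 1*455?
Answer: -9070719904/1301 ≈ -6.9721e+6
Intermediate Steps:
U = -3120 (U = -4*(1235 - 1*455) = -4*(1235 - 455) = -4*780 = -3120)
((U + 1156) - 4411/(-3903))*(2026 + 1526) = ((-3120 + 1156) - 4411/(-3903))*(2026 + 1526) = (-1964 - 4411*(-1/3903))*3552 = (-1964 + 4411/3903)*3552 = -7661081/3903*3552 = -9070719904/1301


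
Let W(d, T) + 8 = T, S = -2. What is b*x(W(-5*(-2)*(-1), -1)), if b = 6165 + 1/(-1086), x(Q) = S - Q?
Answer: 46866323/1086 ≈ 43155.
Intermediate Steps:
W(d, T) = -8 + T
x(Q) = -2 - Q
b = 6695189/1086 (b = 6165 - 1/1086 = 6695189/1086 ≈ 6165.0)
b*x(W(-5*(-2)*(-1), -1)) = 6695189*(-2 - (-8 - 1))/1086 = 6695189*(-2 - 1*(-9))/1086 = 6695189*(-2 + 9)/1086 = (6695189/1086)*7 = 46866323/1086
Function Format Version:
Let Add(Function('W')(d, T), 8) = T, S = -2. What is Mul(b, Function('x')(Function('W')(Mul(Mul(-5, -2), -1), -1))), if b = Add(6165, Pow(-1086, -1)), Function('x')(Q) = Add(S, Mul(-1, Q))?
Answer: Rational(46866323, 1086) ≈ 43155.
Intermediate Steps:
Function('W')(d, T) = Add(-8, T)
Function('x')(Q) = Add(-2, Mul(-1, Q))
b = Rational(6695189, 1086) (b = Add(6165, Rational(-1, 1086)) = Rational(6695189, 1086) ≈ 6165.0)
Mul(b, Function('x')(Function('W')(Mul(Mul(-5, -2), -1), -1))) = Mul(Rational(6695189, 1086), Add(-2, Mul(-1, Add(-8, -1)))) = Mul(Rational(6695189, 1086), Add(-2, Mul(-1, -9))) = Mul(Rational(6695189, 1086), Add(-2, 9)) = Mul(Rational(6695189, 1086), 7) = Rational(46866323, 1086)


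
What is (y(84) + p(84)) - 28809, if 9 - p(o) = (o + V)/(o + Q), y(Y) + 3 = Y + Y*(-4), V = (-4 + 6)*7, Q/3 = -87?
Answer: -5142637/177 ≈ -29054.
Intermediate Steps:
Q = -261 (Q = 3*(-87) = -261)
V = 14 (V = 2*7 = 14)
y(Y) = -3 - 3*Y (y(Y) = -3 + (Y + Y*(-4)) = -3 + (Y - 4*Y) = -3 - 3*Y)
p(o) = 9 - (14 + o)/(-261 + o) (p(o) = 9 - (o + 14)/(o - 261) = 9 - (14 + o)/(-261 + o))
(y(84) + p(84)) - 28809 = ((-3 - 3*84) + (-2363 + 8*84)/(-261 + 84)) - 28809 = ((-3 - 252) + (-2363 + 672)/(-177)) - 28809 = (-255 - 1/177*(-1691)) - 28809 = (-255 + 1691/177) - 28809 = -43444/177 - 28809 = -5142637/177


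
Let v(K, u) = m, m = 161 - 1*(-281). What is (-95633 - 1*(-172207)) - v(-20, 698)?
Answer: 76132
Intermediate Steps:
m = 442 (m = 161 + 281 = 442)
v(K, u) = 442
(-95633 - 1*(-172207)) - v(-20, 698) = (-95633 - 1*(-172207)) - 1*442 = (-95633 + 172207) - 442 = 76574 - 442 = 76132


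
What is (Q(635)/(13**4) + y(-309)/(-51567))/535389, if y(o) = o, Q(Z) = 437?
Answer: 10453376/262841214241281 ≈ 3.9771e-8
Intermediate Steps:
(Q(635)/(13**4) + y(-309)/(-51567))/535389 = (437/(13**4) - 309/(-51567))/535389 = (437/28561 - 309*(-1/51567))*(1/535389) = (437*(1/28561) + 103/17189)*(1/535389) = (437/28561 + 103/17189)*(1/535389) = (10453376/490935029)*(1/535389) = 10453376/262841214241281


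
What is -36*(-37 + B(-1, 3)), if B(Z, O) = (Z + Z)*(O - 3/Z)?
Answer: 1764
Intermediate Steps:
B(Z, O) = 2*Z*(O - 3/Z) (B(Z, O) = (2*Z)*(O - 3/Z) = 2*Z*(O - 3/Z))
-36*(-37 + B(-1, 3)) = -36*(-37 + (-6 + 2*3*(-1))) = -36*(-37 + (-6 - 6)) = -36*(-37 - 12) = -36*(-49) = 1764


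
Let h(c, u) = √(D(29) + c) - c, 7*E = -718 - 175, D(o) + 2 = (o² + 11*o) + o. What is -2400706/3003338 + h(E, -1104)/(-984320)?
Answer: -8272061245137/10346859810560 - 3*√1442/3445120 ≈ -0.79951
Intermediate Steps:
D(o) = -2 + o² + 12*o (D(o) = -2 + ((o² + 11*o) + o) = -2 + (o² + 12*o) = -2 + o² + 12*o)
E = -893/7 (E = (-718 - 175)/7 = (⅐)*(-893) = -893/7 ≈ -127.57)
h(c, u) = √(1187 + c) - c (h(c, u) = √((-2 + 29² + 12*29) + c) - c = √((-2 + 841 + 348) + c) - c = √(1187 + c) - c)
-2400706/3003338 + h(E, -1104)/(-984320) = -2400706/3003338 + (√(1187 - 893/7) - 1*(-893/7))/(-984320) = -2400706*1/3003338 + (√(7416/7) + 893/7)*(-1/984320) = -1200353/1501669 + (6*√1442/7 + 893/7)*(-1/984320) = -1200353/1501669 + (893/7 + 6*√1442/7)*(-1/984320) = -1200353/1501669 + (-893/6890240 - 3*√1442/3445120) = -8272061245137/10346859810560 - 3*√1442/3445120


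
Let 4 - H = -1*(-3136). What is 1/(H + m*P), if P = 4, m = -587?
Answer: -1/5480 ≈ -0.00018248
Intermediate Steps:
H = -3132 (H = 4 - (-1)*(-3136) = 4 - 1*3136 = 4 - 3136 = -3132)
1/(H + m*P) = 1/(-3132 - 587*4) = 1/(-3132 - 2348) = 1/(-5480) = -1/5480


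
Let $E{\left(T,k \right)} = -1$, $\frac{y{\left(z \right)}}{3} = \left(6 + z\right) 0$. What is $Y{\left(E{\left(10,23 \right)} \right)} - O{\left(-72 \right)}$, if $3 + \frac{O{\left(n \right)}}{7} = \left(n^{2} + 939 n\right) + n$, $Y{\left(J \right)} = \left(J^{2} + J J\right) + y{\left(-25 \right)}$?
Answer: $437495$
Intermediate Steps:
$y{\left(z \right)} = 0$ ($y{\left(z \right)} = 3 \left(6 + z\right) 0 = 3 \cdot 0 = 0$)
$Y{\left(J \right)} = 2 J^{2}$ ($Y{\left(J \right)} = \left(J^{2} + J J\right) + 0 = \left(J^{2} + J^{2}\right) + 0 = 2 J^{2} + 0 = 2 J^{2}$)
$O{\left(n \right)} = -21 + 7 n^{2} + 6580 n$ ($O{\left(n \right)} = -21 + 7 \left(\left(n^{2} + 939 n\right) + n\right) = -21 + 7 \left(n^{2} + 940 n\right) = -21 + \left(7 n^{2} + 6580 n\right) = -21 + 7 n^{2} + 6580 n$)
$Y{\left(E{\left(10,23 \right)} \right)} - O{\left(-72 \right)} = 2 \left(-1\right)^{2} - \left(-21 + 7 \left(-72\right)^{2} + 6580 \left(-72\right)\right) = 2 \cdot 1 - \left(-21 + 7 \cdot 5184 - 473760\right) = 2 - \left(-21 + 36288 - 473760\right) = 2 - -437493 = 2 + 437493 = 437495$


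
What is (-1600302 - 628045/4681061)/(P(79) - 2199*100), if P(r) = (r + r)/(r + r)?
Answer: 681010173497/93578239349 ≈ 7.2774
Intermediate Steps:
P(r) = 1 (P(r) = (2*r)/((2*r)) = (2*r)*(1/(2*r)) = 1)
(-1600302 - 628045/4681061)/(P(79) - 2199*100) = (-1600302 - 628045/4681061)/(1 - 2199*100) = (-1600302 - 628045*1/4681061)/(1 - 219900) = (-1600302 - 57095/425551)/(-219899) = -681010173497/425551*(-1/219899) = 681010173497/93578239349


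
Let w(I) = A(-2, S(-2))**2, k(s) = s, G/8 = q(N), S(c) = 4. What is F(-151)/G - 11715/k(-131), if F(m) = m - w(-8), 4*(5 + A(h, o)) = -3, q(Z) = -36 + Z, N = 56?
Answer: 5920921/67072 ≈ 88.277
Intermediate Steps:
G = 160 (G = 8*(-36 + 56) = 8*20 = 160)
A(h, o) = -23/4 (A(h, o) = -5 + (1/4)*(-3) = -5 - 3/4 = -23/4)
w(I) = 529/16 (w(I) = (-23/4)**2 = 529/16)
F(m) = -529/16 + m (F(m) = m - 1*529/16 = m - 529/16 = -529/16 + m)
F(-151)/G - 11715/k(-131) = (-529/16 - 151)/160 - 11715/(-131) = -2945/16*1/160 - 11715*(-1/131) = -589/512 + 11715/131 = 5920921/67072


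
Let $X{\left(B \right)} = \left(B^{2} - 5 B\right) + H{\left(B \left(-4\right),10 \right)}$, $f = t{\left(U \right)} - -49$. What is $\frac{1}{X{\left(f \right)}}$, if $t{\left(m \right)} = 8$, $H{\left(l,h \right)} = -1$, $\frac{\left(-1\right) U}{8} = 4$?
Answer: $\frac{1}{2963} \approx 0.0003375$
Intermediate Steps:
$U = -32$ ($U = \left(-8\right) 4 = -32$)
$f = 57$ ($f = 8 - -49 = 8 + 49 = 57$)
$X{\left(B \right)} = -1 + B^{2} - 5 B$ ($X{\left(B \right)} = \left(B^{2} - 5 B\right) - 1 = -1 + B^{2} - 5 B$)
$\frac{1}{X{\left(f \right)}} = \frac{1}{-1 + 57^{2} - 285} = \frac{1}{-1 + 3249 - 285} = \frac{1}{2963}$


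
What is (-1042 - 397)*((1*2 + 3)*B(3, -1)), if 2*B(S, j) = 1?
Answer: -7195/2 ≈ -3597.5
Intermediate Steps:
B(S, j) = ½ (B(S, j) = (½)*1 = ½)
(-1042 - 397)*((1*2 + 3)*B(3, -1)) = (-1042 - 397)*((1*2 + 3)*(½)) = -1439*(2 + 3)/2 = -7195/2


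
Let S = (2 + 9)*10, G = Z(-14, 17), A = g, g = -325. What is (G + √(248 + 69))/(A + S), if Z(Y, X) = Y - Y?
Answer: -√317/215 ≈ -0.082812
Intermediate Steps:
A = -325
Z(Y, X) = 0
G = 0
S = 110 (S = 11*10 = 110)
(G + √(248 + 69))/(A + S) = (0 + √(248 + 69))/(-325 + 110) = (0 + √317)/(-215) = √317*(-1/215) = -√317/215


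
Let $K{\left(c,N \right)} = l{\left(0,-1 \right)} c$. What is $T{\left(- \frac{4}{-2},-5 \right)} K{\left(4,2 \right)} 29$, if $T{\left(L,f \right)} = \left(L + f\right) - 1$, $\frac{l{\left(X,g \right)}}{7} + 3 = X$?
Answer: $9744$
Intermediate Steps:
$l{\left(X,g \right)} = -21 + 7 X$
$T{\left(L,f \right)} = -1 + L + f$
$K{\left(c,N \right)} = - 21 c$ ($K{\left(c,N \right)} = \left(-21 + 7 \cdot 0\right) c = \left(-21 + 0\right) c = - 21 c$)
$T{\left(- \frac{4}{-2},-5 \right)} K{\left(4,2 \right)} 29 = \left(-1 - \frac{4}{-2} - 5\right) \left(\left(-21\right) 4\right) 29 = \left(-1 - -2 - 5\right) \left(-84\right) 29 = \left(-1 + 2 - 5\right) \left(-84\right) 29 = \left(-4\right) \left(-84\right) 29 = 336 \cdot 29 = 9744$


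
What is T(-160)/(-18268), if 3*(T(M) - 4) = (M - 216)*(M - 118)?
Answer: -26135/13701 ≈ -1.9075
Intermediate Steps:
T(M) = 4 + (-216 + M)*(-118 + M)/3 (T(M) = 4 + ((M - 216)*(M - 118))/3 = 4 + ((-216 + M)*(-118 + M))/3 = 4 + (-216 + M)*(-118 + M)/3)
T(-160)/(-18268) = (8500 - 334/3*(-160) + (⅓)*(-160)²)/(-18268) = (8500 + 53440/3 + (⅓)*25600)*(-1/18268) = (8500 + 53440/3 + 25600/3)*(-1/18268) = (104540/3)*(-1/18268) = -26135/13701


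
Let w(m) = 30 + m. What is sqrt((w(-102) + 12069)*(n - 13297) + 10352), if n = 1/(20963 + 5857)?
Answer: I*sqrt(354136490922615)/1490 ≈ 12630.0*I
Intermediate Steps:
n = 1/26820 ≈ 3.7286e-5
sqrt((w(-102) + 12069)*(n - 13297) + 10352) = sqrt(((30 - 102) + 12069)*(1/26820 - 13297) + 10352) = sqrt((-72 + 12069)*(-356625539/26820) + 10352) = sqrt(11997*(-356625539/26820) + 10352) = sqrt(-475381843487/2980 + 10352) = sqrt(-475350994527/2980) = I*sqrt(354136490922615)/1490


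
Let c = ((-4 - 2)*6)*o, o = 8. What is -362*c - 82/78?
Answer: 4065943/39 ≈ 1.0426e+5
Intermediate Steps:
c = -288 (c = ((-4 - 2)*6)*8 = -6*6*8 = -36*8 = -288)
-362*c - 82/78 = -362*(-288) - 82/78 = 104256 - 82*1/78 = 104256 - 41/39 = 4065943/39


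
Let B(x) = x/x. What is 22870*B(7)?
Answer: 22870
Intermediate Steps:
B(x) = 1
22870*B(7) = 22870*1 = 22870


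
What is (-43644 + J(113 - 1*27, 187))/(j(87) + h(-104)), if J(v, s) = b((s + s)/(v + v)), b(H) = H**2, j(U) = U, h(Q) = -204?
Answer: 322756055/865332 ≈ 372.99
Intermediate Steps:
J(v, s) = s**2/v**2 (J(v, s) = ((s + s)/(v + v))**2 = ((2*s)/((2*v)))**2 = ((2*s)*(1/(2*v)))**2 = (s/v)**2 = s**2/v**2)
(-43644 + J(113 - 1*27, 187))/(j(87) + h(-104)) = (-43644 + 187**2/(113 - 1*27)**2)/(87 - 204) = (-43644 + 34969/(113 - 27)**2)/(-117) = (-43644 + 34969/86**2)*(-1/117) = (-43644 + 34969*(1/7396))*(-1/117) = (-43644 + 34969/7396)*(-1/117) = -322756055/7396*(-1/117) = 322756055/865332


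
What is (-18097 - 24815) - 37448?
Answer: -80360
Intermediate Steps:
(-18097 - 24815) - 37448 = -42912 - 37448 = -80360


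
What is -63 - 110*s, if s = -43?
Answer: 4667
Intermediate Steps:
-63 - 110*s = -63 - 110*(-43) = -63 + 4730 = 4667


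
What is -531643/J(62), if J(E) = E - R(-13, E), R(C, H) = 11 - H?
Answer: -531643/113 ≈ -4704.8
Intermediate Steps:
J(E) = -11 + 2*E (J(E) = E - (11 - E) = E + (-11 + E) = -11 + 2*E)
-531643/J(62) = -531643/(-11 + 2*62) = -531643/(-11 + 124) = -531643/113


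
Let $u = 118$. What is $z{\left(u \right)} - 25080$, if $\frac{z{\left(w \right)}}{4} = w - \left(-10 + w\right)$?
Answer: $-25040$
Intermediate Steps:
$z{\left(w \right)} = 40$ ($z{\left(w \right)} = 4 \left(w - \left(-10 + w\right)\right) = 4 \cdot 10 = 40$)
$z{\left(u \right)} - 25080 = 40 - 25080 = -25040$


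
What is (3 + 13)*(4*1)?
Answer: 64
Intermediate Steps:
(3 + 13)*(4*1) = 16*4 = 64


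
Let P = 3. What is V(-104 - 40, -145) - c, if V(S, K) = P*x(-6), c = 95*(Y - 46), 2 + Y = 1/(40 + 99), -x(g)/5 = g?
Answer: 646255/139 ≈ 4649.3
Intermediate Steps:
x(g) = -5*g
Y = -277/139 (Y = -2 + 1/(40 + 99) = -2 + 1/139 = -277/139 ≈ -1.9928)
c = -633745/139 (c = 95*(-277/139 - 46) = 95*(-6671/139) = -633745/139 ≈ -4559.3)
V(S, K) = 90 (V(S, K) = 3*(-5*(-6)) = 3*30 = 90)
V(-104 - 40, -145) - c = 90 - 1*(-633745/139) = 90 + 633745/139 = 646255/139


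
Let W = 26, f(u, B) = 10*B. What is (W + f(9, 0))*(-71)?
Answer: -1846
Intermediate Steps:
(W + f(9, 0))*(-71) = (26 + 10*0)*(-71) = (26 + 0)*(-71) = 26*(-71) = -1846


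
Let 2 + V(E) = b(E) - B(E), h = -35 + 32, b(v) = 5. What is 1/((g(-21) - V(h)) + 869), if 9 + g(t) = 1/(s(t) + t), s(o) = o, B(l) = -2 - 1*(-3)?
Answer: 42/36035 ≈ 0.0011655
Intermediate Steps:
B(l) = 1 (B(l) = -2 + 3 = 1)
h = -3
V(E) = 2 (V(E) = -2 + (5 - 1*1) = -2 + (5 - 1) = -2 + 4 = 2)
g(t) = -9 + 1/(2*t) (g(t) = -9 + 1/(t + t) = -9 + 1/(2*t))
1/((g(-21) - V(h)) + 869) = 1/(((-9 + (½)/(-21)) - 1*2) + 869) = 1/(((-9 + (½)*(-1/21)) - 2) + 869) = 1/(((-9 - 1/42) - 2) + 869) = 1/((-379/42 - 2) + 869) = 1/(-463/42 + 869) = 1/(36035/42) = 42/36035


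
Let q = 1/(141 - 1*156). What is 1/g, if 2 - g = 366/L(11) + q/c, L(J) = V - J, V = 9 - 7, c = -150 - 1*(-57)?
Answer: 1395/59519 ≈ 0.023438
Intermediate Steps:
c = -93 (c = -150 + 57 = -93)
V = 2
L(J) = 2 - J
q = -1/15 (q = 1/(141 - 156) = 1/(-15) = -1/15 ≈ -0.066667)
g = 59519/1395 (g = 2 - (366/(2 - 1*11) - 1/15/(-93)) = 2 - (366/(2 - 11) - 1/15*(-1/93)) = 2 - (366/(-9) + 1/1395) = 2 - (366*(-1/9) + 1/1395) = 2 - (-122/3 + 1/1395) = 2 - 1*(-56729/1395) = 2 + 56729/1395 = 59519/1395 ≈ 42.666)
1/g = 1/(59519/1395) = 1395/59519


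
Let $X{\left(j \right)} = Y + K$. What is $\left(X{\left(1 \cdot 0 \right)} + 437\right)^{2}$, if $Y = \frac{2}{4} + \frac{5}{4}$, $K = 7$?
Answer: $\frac{3179089}{16} \approx 1.9869 \cdot 10^{5}$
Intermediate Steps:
$Y = \frac{7}{4}$ ($Y = 2 \cdot \frac{1}{4} + 5 \cdot \frac{1}{4} = \frac{1}{2} + \frac{5}{4} = \frac{7}{4} \approx 1.75$)
$X{\left(j \right)} = \frac{35}{4}$ ($X{\left(j \right)} = \frac{7}{4} + 7 = \frac{35}{4}$)
$\left(X{\left(1 \cdot 0 \right)} + 437\right)^{2} = \left(\frac{35}{4} + 437\right)^{2} = \left(\frac{1783}{4}\right)^{2} = \frac{3179089}{16}$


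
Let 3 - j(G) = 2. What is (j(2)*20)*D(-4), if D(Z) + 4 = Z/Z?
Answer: -60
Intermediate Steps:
j(G) = 1 (j(G) = 3 - 1*2 = 3 - 2 = 1)
D(Z) = -3 (D(Z) = -4 + Z/Z = -4 + 1 = -3)
(j(2)*20)*D(-4) = (1*20)*(-3) = 20*(-3) = -60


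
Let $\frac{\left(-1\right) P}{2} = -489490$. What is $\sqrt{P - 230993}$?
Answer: $\sqrt{747987} \approx 864.86$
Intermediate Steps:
$P = 978980$ ($P = \left(-2\right) \left(-489490\right) = 978980$)
$\sqrt{P - 230993} = \sqrt{978980 - 230993} = \sqrt{747987}$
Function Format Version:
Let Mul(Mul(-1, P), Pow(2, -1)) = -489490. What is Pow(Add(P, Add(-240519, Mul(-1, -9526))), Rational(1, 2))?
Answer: Pow(747987, Rational(1, 2)) ≈ 864.86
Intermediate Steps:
P = 978980 (P = Mul(-2, -489490) = 978980)
Pow(Add(P, Add(-240519, Mul(-1, -9526))), Rational(1, 2)) = Pow(Add(978980, Add(-240519, Mul(-1, -9526))), Rational(1, 2)) = Pow(Add(978980, Add(-240519, 9526)), Rational(1, 2)) = Pow(Add(978980, -230993), Rational(1, 2)) = Pow(747987, Rational(1, 2))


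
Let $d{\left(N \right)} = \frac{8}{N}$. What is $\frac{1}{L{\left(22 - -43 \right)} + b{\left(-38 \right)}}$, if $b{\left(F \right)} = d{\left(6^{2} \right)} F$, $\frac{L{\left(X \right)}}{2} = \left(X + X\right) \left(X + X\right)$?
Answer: $\frac{9}{304124} \approx 2.9593 \cdot 10^{-5}$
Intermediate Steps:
$L{\left(X \right)} = 8 X^{2}$ ($L{\left(X \right)} = 2 \left(X + X\right) \left(X + X\right) = 2 \cdot 2 X 2 X = 2 \cdot 4 X^{2} = 8 X^{2}$)
$b{\left(F \right)} = \frac{2 F}{9}$ ($b{\left(F \right)} = \frac{8}{6^{2}} F = \frac{8}{36} F = 8 \cdot \frac{1}{36} F = \frac{2 F}{9}$)
$\frac{1}{L{\left(22 - -43 \right)} + b{\left(-38 \right)}} = \frac{1}{8 \left(22 - -43\right)^{2} + \frac{2}{9} \left(-38\right)} = \frac{1}{8 \left(22 + 43\right)^{2} - \frac{76}{9}} = \frac{1}{8 \cdot 65^{2} - \frac{76}{9}} = \frac{1}{8 \cdot 4225 - \frac{76}{9}} = \frac{1}{33800 - \frac{76}{9}} = \frac{1}{\frac{304124}{9}} = \frac{9}{304124}$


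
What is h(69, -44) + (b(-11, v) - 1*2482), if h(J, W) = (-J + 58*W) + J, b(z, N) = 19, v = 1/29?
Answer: -5015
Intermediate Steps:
v = 1/29 ≈ 0.034483
h(J, W) = 58*W
h(69, -44) + (b(-11, v) - 1*2482) = 58*(-44) + (19 - 1*2482) = -2552 + (19 - 2482) = -2552 - 2463 = -5015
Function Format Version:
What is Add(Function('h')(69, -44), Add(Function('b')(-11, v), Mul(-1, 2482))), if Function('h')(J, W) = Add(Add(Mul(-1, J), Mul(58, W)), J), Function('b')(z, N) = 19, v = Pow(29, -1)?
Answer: -5015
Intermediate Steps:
v = Rational(1, 29) ≈ 0.034483
Function('h')(J, W) = Mul(58, W)
Add(Function('h')(69, -44), Add(Function('b')(-11, v), Mul(-1, 2482))) = Add(Mul(58, -44), Add(19, Mul(-1, 2482))) = Add(-2552, Add(19, -2482)) = Add(-2552, -2463) = -5015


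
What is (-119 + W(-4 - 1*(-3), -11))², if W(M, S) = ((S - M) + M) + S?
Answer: 19881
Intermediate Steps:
W(M, S) = 2*S (W(M, S) = S + S = 2*S)
(-119 + W(-4 - 1*(-3), -11))² = (-119 + 2*(-11))² = (-119 - 22)² = (-141)² = 19881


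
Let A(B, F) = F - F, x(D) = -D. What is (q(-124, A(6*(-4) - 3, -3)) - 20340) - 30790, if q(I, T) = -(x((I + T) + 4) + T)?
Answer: -51250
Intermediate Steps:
A(B, F) = 0
q(I, T) = 4 + I (q(I, T) = -(-((I + T) + 4) + T) = -(-(4 + I + T) + T) = -((-4 - I - T) + T) = -(-4 - I) = 4 + I)
(q(-124, A(6*(-4) - 3, -3)) - 20340) - 30790 = ((4 - 124) - 20340) - 30790 = (-120 - 20340) - 30790 = -20460 - 30790 = -51250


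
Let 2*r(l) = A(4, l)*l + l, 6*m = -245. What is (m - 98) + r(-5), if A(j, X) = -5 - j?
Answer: -713/6 ≈ -118.83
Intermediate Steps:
m = -245/6 (m = (1/6)*(-245) = -245/6 ≈ -40.833)
r(l) = -4*l (r(l) = ((-5 - 1*4)*l + l)/2 = ((-5 - 4)*l + l)/2 = (-9*l + l)/2 = (-8*l)/2 = -4*l)
(m - 98) + r(-5) = (-245/6 - 98) - 4*(-5) = -833/6 + 20 = -713/6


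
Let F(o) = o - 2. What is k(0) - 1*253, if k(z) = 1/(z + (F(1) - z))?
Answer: -254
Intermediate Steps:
F(o) = -2 + o
k(z) = -1 (k(z) = 1/(z + ((-2 + 1) - z)) = 1/(z + (-1 - z)) = 1/(-1) = -1)
k(0) - 1*253 = -1 - 1*253 = -1 - 253 = -254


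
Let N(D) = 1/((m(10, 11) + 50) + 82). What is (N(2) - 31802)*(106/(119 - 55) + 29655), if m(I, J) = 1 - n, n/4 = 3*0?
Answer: -4014007070645/4256 ≈ -9.4314e+8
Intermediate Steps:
n = 0 (n = 4*(3*0) = 4*0 = 0)
m(I, J) = 1 (m(I, J) = 1 - 1*0 = 1 + 0 = 1)
N(D) = 1/133 (N(D) = 1/((1 + 50) + 82) = 1/(51 + 82) = 1/133)
(N(2) - 31802)*(106/(119 - 55) + 29655) = (1/133 - 31802)*(106/(119 - 55) + 29655) = -4229665*(106/64 + 29655)/133 = -4229665*((1/64)*106 + 29655)/133 = -4229665*(53/32 + 29655)/133 = -4229665/133*949013/32 = -4014007070645/4256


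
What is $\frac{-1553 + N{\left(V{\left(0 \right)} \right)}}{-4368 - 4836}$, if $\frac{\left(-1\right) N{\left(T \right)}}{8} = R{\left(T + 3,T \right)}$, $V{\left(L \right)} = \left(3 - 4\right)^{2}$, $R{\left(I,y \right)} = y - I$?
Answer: $\frac{1529}{9204} \approx 0.16612$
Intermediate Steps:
$V{\left(L \right)} = 1$ ($V{\left(L \right)} = \left(-1\right)^{2} = 1$)
$N{\left(T \right)} = 24$ ($N{\left(T \right)} = - 8 \left(T - \left(T + 3\right)\right) = - 8 \left(T - \left(3 + T\right)\right) = \left(-8\right) \left(-3\right) = 24$)
$\frac{-1553 + N{\left(V{\left(0 \right)} \right)}}{-4368 - 4836} = \frac{-1553 + 24}{-4368 - 4836} = - \frac{1529}{-9204} = \left(-1529\right) \left(- \frac{1}{9204}\right) = \frac{1529}{9204}$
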